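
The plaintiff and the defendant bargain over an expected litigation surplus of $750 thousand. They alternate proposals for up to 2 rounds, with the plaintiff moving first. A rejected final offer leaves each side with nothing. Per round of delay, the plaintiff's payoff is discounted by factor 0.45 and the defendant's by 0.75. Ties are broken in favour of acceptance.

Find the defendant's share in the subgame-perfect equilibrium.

Work backward from the last round.
Round 2 (the defendant proposes): rejection yields 0 for the plaintiff; the defendant offers 0 and keeps 750.
Round 1 (the plaintiff proposes): the defendant can get 750 next round, worth 0.75 × 750 = 562.5 now, so the plaintiff offers 562.5, keeping 187.5.

562.5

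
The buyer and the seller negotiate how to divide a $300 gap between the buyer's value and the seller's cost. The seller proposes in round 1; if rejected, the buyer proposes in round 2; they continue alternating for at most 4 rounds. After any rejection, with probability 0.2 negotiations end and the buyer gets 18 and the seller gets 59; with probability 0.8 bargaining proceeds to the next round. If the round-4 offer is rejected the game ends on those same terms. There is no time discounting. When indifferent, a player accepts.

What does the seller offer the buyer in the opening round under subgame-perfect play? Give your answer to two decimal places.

167.86

Round 4 (the buyer proposes): the seller gets 59 if talks fail, so the buyer offers 59 and keeps 241.
Round 3 (the seller proposes): rejecting gives the buyer an expected 0.8 × 241 + 0.2 × 18 = 196.4. The seller offers 196.4 and keeps 300 − 196.4 = 103.6.
Round 2 (the buyer proposes): rejecting gives the seller an expected 0.8 × 103.6 + 0.2 × 59 = 94.68, so the buyer offers 94.68, keeping 205.32.
Round 1 (the seller proposes): rejecting gives the buyer an expected 0.8 × 205.32 + 0.2 × 18 = 167.856. The seller offers 167.856 and keeps 300 − 167.856 = 132.144.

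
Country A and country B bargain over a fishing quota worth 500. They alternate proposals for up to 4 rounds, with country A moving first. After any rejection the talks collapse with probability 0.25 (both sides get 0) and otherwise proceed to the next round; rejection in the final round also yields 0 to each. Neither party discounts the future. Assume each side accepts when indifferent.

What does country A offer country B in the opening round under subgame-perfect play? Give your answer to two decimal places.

304.69

Round 4 (country B proposes): country A will accept anything ≥ 0, so country B offers 0 and keeps 500.
Round 3 (country A proposes): rejecting gives country B an expected 0.75 × 500 = 375. Country A offers 375 and keeps 500 − 375 = 125.
Round 2 (country B proposes): rejecting gives country A an expected 0.75 × 125 = 93.75, so country B offers 93.75, keeping 406.25.
Round 1 (country A proposes): rejecting gives country B an expected 0.75 × 406.25 = 304.6875, so country A offers 304.6875, keeping 195.3125.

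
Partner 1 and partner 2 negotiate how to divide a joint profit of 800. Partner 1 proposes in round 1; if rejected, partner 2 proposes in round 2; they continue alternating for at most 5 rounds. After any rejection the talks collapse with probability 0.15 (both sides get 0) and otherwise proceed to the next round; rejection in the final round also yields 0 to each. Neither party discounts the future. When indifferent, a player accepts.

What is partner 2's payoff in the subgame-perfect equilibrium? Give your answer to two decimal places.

By backward induction:
Round 5 (partner 1 proposes): partner 2 will accept anything ≥ 0, so partner 1 offers 0 and keeps 800.
Round 4 (partner 2 proposes): rejecting gives partner 1 an expected 0.85 × 800 = 680; partner 2 offers that and keeps 120.
Round 3 (partner 1 proposes): rejecting gives partner 2 an expected 0.85 × 120 = 102; partner 1 offers that and keeps 698.
Round 2 (partner 2 proposes): rejecting gives partner 1 an expected 0.85 × 698 = 593.3, so partner 2 offers 593.3, keeping 206.7.
Round 1 (partner 1 proposes): rejecting gives partner 2 an expected 0.85 × 206.7 = 175.695, so partner 1 offers 175.695, keeping 624.305.

175.70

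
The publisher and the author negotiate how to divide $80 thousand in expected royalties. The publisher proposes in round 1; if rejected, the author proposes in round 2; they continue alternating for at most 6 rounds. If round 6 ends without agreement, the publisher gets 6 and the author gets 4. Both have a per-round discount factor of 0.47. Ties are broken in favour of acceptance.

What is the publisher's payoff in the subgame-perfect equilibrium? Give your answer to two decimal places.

Round 6 (the author proposes): the publisher gets 6 if talks fail, so the author offers 6 and keeps 74.
Round 5 (the publisher proposes): the author can get 74 next round, worth 0.47 × 74 = 34.78 now; the publisher offers that and keeps 45.22.
Round 4 (the author proposes): the publisher can get 45.22 next round, worth 0.47 × 45.22 = 21.2534 now. The author offers 21.2534 and keeps 80 − 21.2534 = 58.7466.
Round 3 (the publisher proposes): the author can get 58.7466 next round, worth 0.47 × 58.7466 = 27.610902 now; the publisher offers that and keeps 52.389098.
Round 2 (the author proposes): the publisher can get 52.389098 next round, worth 0.47 × 52.389098 = 24.62287606 now; the author offers that and keeps 55.37712394.
Round 1 (the publisher proposes): the author can get 55.37712394 next round, worth 0.47 × 55.37712394 = 26.0272482518 now, so the publisher offers 26.0272482518, keeping 53.9727517482.

53.97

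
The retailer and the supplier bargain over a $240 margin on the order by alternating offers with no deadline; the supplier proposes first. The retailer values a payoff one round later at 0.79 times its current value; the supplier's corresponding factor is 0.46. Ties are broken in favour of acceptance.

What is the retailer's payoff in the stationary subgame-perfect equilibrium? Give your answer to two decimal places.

160.83

In a stationary SPE each proposer offers the other exactly their discounted continuation value.
If the supplier keeps x when proposing and the retailer keeps y when proposing, then x = 240 − 0.79y and y = 240 − 0.46x.
Solving: x = 240(1 − 0.79) / (1 − 0.46·0.79) = 50.4 / 0.6366 ≈ 79.1706.
The retailer gets 240 − 79.1706 ≈ 160.8294.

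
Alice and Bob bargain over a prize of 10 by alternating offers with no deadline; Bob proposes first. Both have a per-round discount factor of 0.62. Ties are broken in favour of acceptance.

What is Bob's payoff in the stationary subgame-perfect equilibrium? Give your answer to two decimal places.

6.17

Let x be Bob's share when Bob proposes and y be Alice's share when Alice proposes.
Alice accepts iff offered ≥ 0.62·y, so x = 10 − 0.62y. Symmetrically y = 10 − 0.62x.
Substituting: x = 10 − 0.62(10 − 0.62x), giving x(1 − 0.62·0.62) = 10(1 − 0.62).
So x = 10 × 0.38 / 0.6156 ≈ 6.1728, and Alice receives 10 − x ≈ 3.8272.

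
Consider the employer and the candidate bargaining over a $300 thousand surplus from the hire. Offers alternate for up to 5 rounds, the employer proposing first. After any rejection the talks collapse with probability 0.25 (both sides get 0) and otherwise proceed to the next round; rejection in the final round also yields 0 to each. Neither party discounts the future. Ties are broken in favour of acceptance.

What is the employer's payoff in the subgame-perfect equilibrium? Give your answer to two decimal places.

By backward induction:
Round 5 (the employer proposes): the candidate will accept anything ≥ 0, so the employer offers 0 and keeps 300.
Round 4 (the candidate proposes): rejecting gives the employer an expected 0.75 × 300 = 225, so the candidate offers 225, keeping 75.
Round 3 (the employer proposes): rejecting gives the candidate an expected 0.75 × 75 = 56.25; the employer offers that and keeps 243.75.
Round 2 (the candidate proposes): rejecting gives the employer an expected 0.75 × 243.75 = 182.8125. The candidate offers 182.8125 and keeps 300 − 182.8125 = 117.1875.
Round 1 (the employer proposes): rejecting gives the candidate an expected 0.75 × 117.1875 = 87.890625, so the employer offers 87.890625, keeping 212.109375.

212.11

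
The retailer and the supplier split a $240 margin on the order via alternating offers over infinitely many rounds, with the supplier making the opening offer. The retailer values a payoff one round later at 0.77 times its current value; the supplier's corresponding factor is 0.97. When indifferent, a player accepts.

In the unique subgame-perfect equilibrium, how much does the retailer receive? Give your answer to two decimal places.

21.90

When the supplier proposes, the retailer accepts any offer worth at least 0.77 times what the retailer would get by proposing next round; and vice versa.
This gives x = 240 − 0.77y and y = 240 − 0.97x, where x and y are each side's share when it proposes.
Hence (1 − 0.77·0.97)x = 240(1 − 0.77), i.e. 0.2531·x = 55.2.
x ≈ 218.0956; the retailer's share is 240 − x ≈ 21.9044.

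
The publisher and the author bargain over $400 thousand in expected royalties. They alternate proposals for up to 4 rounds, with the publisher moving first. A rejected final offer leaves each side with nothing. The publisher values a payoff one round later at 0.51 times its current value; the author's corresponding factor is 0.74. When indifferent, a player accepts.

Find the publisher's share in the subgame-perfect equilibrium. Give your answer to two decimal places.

143.25

Round 4 (the author proposes): rejection yields 0 for the publisher; the author offers 0 and keeps 400.
Round 3 (the publisher proposes): the author can get 400 next round, worth 0.74 × 400 = 296 now. The publisher offers 296 and keeps 400 − 296 = 104.
Round 2 (the author proposes): the publisher can get 104 next round, worth 0.51 × 104 = 53.04 now, so the author offers 53.04, keeping 346.96.
Round 1 (the publisher proposes): the author can get 346.96 next round, worth 0.74 × 346.96 = 256.7504 now. The publisher offers 256.7504 and keeps 400 − 256.7504 = 143.2496.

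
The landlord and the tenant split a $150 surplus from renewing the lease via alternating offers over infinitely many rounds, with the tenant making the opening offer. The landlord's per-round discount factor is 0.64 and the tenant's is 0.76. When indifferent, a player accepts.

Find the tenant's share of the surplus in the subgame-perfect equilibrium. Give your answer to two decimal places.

105.14

When the tenant proposes, the landlord accepts any offer worth at least 0.64 times what the landlord would get by proposing next round; and vice versa.
This gives x = 150 − 0.64y and y = 150 − 0.76x, where x and y are each side's share when it proposes.
Hence (1 − 0.64·0.76)x = 150(1 − 0.64), i.e. 0.5136·x = 54.
x ≈ 105.1402; the landlord's share is 150 − x ≈ 44.8598.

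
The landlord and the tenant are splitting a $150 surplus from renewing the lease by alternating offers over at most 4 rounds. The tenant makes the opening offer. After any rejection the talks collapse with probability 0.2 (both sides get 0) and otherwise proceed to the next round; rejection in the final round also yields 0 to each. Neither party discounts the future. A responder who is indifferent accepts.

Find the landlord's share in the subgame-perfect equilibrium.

100.8

Round 4 (the landlord proposes): rejection yields 0 for the tenant; the landlord offers 0 and keeps 150.
Round 3 (the tenant proposes): rejecting gives the landlord an expected 0.8 × 150 = 120, so the tenant offers 120, keeping 30.
Round 2 (the landlord proposes): rejecting gives the tenant an expected 0.8 × 30 = 24. The landlord offers 24 and keeps 150 − 24 = 126.
Round 1 (the tenant proposes): rejecting gives the landlord an expected 0.8 × 126 = 100.8; the tenant offers that and keeps 49.2.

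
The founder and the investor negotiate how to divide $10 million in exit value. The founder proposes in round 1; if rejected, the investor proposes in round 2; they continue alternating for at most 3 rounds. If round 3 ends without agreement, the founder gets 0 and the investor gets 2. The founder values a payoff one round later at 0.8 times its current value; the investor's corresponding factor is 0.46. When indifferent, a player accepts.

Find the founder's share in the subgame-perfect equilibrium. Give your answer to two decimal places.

Round 3 (the founder proposes): the investor gets 2 if talks fail, so the founder offers 2 and keeps 8.
Round 2 (the investor proposes): the founder can get 8 next round, worth 0.8 × 8 = 6.4 now; the investor offers that and keeps 3.6.
Round 1 (the founder proposes): the investor can get 3.6 next round, worth 0.46 × 3.6 = 1.656 now. The founder offers 1.656 and keeps 10 − 1.656 = 8.344.

8.34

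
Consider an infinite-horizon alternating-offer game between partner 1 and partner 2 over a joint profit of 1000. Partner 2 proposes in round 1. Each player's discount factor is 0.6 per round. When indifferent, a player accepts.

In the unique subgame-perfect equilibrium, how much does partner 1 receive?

In a stationary SPE each proposer offers the other exactly their discounted continuation value.
If partner 2 keeps x when proposing and partner 1 keeps y when proposing, then x = 1000 − 0.6y and y = 1000 − 0.6x.
Solving: x = 1000(1 − 0.6) / (1 − 0.6·0.6) = 400 / 0.64 = 625.
Partner 1 gets 1000 − 625 = 375.

375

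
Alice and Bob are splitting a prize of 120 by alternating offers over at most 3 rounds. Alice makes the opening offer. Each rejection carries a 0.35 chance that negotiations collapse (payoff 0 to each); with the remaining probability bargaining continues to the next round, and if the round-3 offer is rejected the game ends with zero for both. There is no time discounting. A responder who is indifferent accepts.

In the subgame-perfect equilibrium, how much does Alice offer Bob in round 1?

27.3

Round 3 (Alice proposes): rejection yields 0 for Bob; Alice offers 0 and keeps 120.
Round 2 (Bob proposes): rejecting gives Alice an expected 0.65 × 120 = 78. Bob offers 78 and keeps 120 − 78 = 42.
Round 1 (Alice proposes): rejecting gives Bob an expected 0.65 × 42 = 27.3. Alice offers 27.3 and keeps 120 − 27.3 = 92.7.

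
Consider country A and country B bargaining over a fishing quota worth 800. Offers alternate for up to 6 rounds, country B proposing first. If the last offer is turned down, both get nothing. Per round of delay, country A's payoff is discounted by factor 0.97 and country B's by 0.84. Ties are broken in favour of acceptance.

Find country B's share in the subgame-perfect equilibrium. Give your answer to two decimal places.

59.49

Round 6 (country A proposes): country B will accept anything ≥ 0, so country A offers 0 and keeps 800.
Round 5 (country B proposes): country A can get 800 next round, worth 0.97 × 800 = 776 now; country B offers that and keeps 24.
Round 4 (country A proposes): country B can get 24 next round, worth 0.84 × 24 = 20.16 now. Country A offers 20.16 and keeps 800 − 20.16 = 779.84.
Round 3 (country B proposes): country A can get 779.84 next round, worth 0.97 × 779.84 = 756.4448 now, so country B offers 756.4448, keeping 43.5552.
Round 2 (country A proposes): country B can get 43.5552 next round, worth 0.84 × 43.5552 = 36.586368 now. Country A offers 36.586368 and keeps 800 − 36.586368 = 763.413632.
Round 1 (country B proposes): country A can get 763.413632 next round, worth 0.97 × 763.413632 = 740.51122304 now. Country B offers 740.51122304 and keeps 800 − 740.51122304 = 59.48877696.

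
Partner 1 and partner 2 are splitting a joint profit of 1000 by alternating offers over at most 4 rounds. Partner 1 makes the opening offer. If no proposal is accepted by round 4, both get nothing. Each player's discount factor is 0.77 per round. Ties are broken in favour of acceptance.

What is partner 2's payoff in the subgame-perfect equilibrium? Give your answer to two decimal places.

Work backward from the last round.
Round 4 (partner 2 proposes): rejection yields 0 for partner 1; partner 2 offers 0 and keeps 1000.
Round 3 (partner 1 proposes): partner 2 can get 1000 next round, worth 0.77 × 1000 = 770 now. Partner 1 offers 770 and keeps 1000 − 770 = 230.
Round 2 (partner 2 proposes): partner 1 can get 230 next round, worth 0.77 × 230 = 177.1 now. Partner 2 offers 177.1 and keeps 1000 − 177.1 = 822.9.
Round 1 (partner 1 proposes): partner 2 can get 822.9 next round, worth 0.77 × 822.9 = 633.633 now; partner 1 offers that and keeps 366.367.

633.63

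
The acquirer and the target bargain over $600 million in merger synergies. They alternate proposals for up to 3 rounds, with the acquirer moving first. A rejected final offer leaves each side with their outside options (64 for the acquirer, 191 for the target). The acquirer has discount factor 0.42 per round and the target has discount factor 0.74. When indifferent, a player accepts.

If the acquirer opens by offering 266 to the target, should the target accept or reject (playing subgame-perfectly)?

Round 3 (the acquirer proposes): the target gets 191 if talks fail, so the acquirer offers 191 and keeps 409.
Round 2 (the target proposes): the acquirer can get 409 next round, worth 0.42 × 409 = 171.78 now; the target offers that and keeps 428.22.
So by rejecting in round 1, the target gets 428.22 next round, worth 0.74 × 428.22 = 316.8828 now.
Offer 266 < 316.8828, so the target rejects.

Reject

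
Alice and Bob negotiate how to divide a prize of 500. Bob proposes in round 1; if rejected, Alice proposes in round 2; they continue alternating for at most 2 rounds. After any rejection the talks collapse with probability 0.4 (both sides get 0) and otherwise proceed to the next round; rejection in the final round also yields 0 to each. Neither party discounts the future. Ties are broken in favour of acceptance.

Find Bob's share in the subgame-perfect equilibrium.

200

Round 2 (Alice proposes): rejection yields 0 for Bob; Alice offers 0 and keeps 500.
Round 1 (Bob proposes): rejecting gives Alice an expected 0.6 × 500 = 300, so Bob offers 300, keeping 200.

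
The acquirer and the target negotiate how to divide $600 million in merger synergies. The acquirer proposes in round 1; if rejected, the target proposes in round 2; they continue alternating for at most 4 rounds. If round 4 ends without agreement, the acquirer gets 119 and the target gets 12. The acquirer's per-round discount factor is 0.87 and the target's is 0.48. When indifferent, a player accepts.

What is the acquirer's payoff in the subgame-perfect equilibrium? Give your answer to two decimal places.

466.14

Round 4 (the target proposes): the acquirer gets 119 if talks fail, so the target offers 119 and keeps 481.
Round 3 (the acquirer proposes): the target can get 481 next round, worth 0.48 × 481 = 230.88 now. The acquirer offers 230.88 and keeps 600 − 230.88 = 369.12.
Round 2 (the target proposes): the acquirer can get 369.12 next round, worth 0.87 × 369.12 = 321.1344 now; the target offers that and keeps 278.8656.
Round 1 (the acquirer proposes): the target can get 278.8656 next round, worth 0.48 × 278.8656 = 133.855488 now, so the acquirer offers 133.855488, keeping 466.144512.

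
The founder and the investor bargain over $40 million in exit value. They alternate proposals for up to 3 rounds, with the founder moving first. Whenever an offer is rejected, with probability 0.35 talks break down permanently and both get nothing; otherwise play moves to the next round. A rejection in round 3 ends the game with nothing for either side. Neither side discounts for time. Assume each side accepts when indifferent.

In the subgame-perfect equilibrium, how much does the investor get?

9.1

Round 3 (the founder proposes): the investor will accept anything ≥ 0, so the founder offers 0 and keeps 40.
Round 2 (the investor proposes): rejecting gives the founder an expected 0.65 × 40 = 26; the investor offers that and keeps 14.
Round 1 (the founder proposes): rejecting gives the investor an expected 0.65 × 14 = 9.1. The founder offers 9.1 and keeps 40 − 9.1 = 30.9.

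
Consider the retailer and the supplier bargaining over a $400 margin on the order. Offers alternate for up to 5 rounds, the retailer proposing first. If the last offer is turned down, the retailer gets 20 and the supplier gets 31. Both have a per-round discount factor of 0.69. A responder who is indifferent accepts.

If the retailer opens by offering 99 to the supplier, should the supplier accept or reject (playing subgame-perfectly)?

Reject

Round 5 (the retailer proposes): the supplier gets 31 if talks fail, so the retailer offers 31 and keeps 369.
Round 4 (the supplier proposes): the retailer can get 369 next round, worth 0.69 × 369 = 254.61 now, so the supplier offers 254.61, keeping 145.39.
Round 3 (the retailer proposes): the supplier can get 145.39 next round, worth 0.69 × 145.39 = 100.3191 now. The retailer offers 100.3191 and keeps 400 − 100.3191 = 299.6809.
Round 2 (the supplier proposes): the retailer can get 299.6809 next round, worth 0.69 × 299.6809 = 206.779821 now, so the supplier offers 206.779821, keeping 193.220179.
So by rejecting in round 1, the supplier gets 193.220179 next round, worth 0.69 × 193.220179 = 133.32192351 now.
Offer 99 < 133.32192351, so the supplier rejects.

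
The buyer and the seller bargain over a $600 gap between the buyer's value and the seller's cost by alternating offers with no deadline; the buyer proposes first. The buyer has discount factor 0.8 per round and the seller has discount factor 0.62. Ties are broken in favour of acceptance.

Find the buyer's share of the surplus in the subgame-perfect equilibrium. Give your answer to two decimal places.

In a stationary SPE each proposer offers the other exactly their discounted continuation value.
If the buyer keeps x when proposing and the seller keeps y when proposing, then x = 600 − 0.62y and y = 600 − 0.8x.
Solving: x = 600(1 − 0.62) / (1 − 0.8·0.62) = 228 / 0.504 ≈ 452.3810.
The seller gets 600 − 452.3810 ≈ 147.6190.

452.38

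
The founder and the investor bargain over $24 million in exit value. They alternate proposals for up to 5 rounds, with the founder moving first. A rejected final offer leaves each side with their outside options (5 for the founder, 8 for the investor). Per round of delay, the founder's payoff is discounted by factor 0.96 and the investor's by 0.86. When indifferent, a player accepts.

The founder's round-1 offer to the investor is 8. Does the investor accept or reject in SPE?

Round 5 (the founder proposes): the investor gets 8 if talks fail, so the founder offers 8 and keeps 16.
Round 4 (the investor proposes): the founder can get 16 next round, worth 0.96 × 16 = 15.36 now. The investor offers 15.36 and keeps 24 − 15.36 = 8.64.
Round 3 (the founder proposes): the investor can get 8.64 next round, worth 0.86 × 8.64 = 7.4304 now, so the founder offers 7.4304, keeping 16.5696.
Round 2 (the investor proposes): the founder can get 16.5696 next round, worth 0.96 × 16.5696 = 15.906816 now; the investor offers that and keeps 8.093184.
So by rejecting in round 1, the investor gets 8.093184 next round, worth 0.86 × 8.093184 = 6.96013824 now.
Offer 8 ≥ 6.96013824, so the investor accepts.

Accept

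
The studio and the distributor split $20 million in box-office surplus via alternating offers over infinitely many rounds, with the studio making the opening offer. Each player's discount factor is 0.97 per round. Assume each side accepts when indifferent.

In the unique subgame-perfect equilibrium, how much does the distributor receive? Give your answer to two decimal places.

Let x be the studio's share when the studio proposes and y be the distributor's share when the distributor proposes.
The distributor accepts iff offered ≥ 0.97·y, so x = 20 − 0.97y. Symmetrically y = 20 − 0.97x.
Substituting: x = 20 − 0.97(20 − 0.97x), giving x(1 − 0.97·0.97) = 20(1 − 0.97).
So x = 20 × 0.03 / 0.0591 ≈ 10.1523, and the distributor receives 20 − x ≈ 9.8477.

9.85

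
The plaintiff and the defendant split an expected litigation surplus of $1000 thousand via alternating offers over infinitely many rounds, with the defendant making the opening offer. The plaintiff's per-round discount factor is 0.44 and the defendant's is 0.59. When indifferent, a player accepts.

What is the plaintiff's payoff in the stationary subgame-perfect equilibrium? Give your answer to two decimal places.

When the defendant proposes, the plaintiff accepts any offer worth at least 0.44 times what the plaintiff would get by proposing next round; and vice versa.
This gives x = 1000 − 0.44y and y = 1000 − 0.59x, where x and y are each side's share when it proposes.
Hence (1 − 0.44·0.59)x = 1000(1 − 0.44), i.e. 0.7404·x = 560.
x ≈ 756.3479; the plaintiff's share is 1000 − x ≈ 243.6521.

243.65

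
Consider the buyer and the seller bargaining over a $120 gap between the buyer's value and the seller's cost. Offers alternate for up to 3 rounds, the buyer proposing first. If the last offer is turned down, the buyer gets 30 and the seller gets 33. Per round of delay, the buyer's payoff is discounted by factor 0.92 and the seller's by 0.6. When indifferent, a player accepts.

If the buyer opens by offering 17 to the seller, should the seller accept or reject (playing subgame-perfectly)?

Work out the seller's continuation value if the offer is rejected.
Round 3 (the buyer proposes): the seller gets 33 if talks fail, so the buyer offers 33 and keeps 87.
Round 2 (the seller proposes): the buyer can get 87 next round, worth 0.92 × 87 = 80.04 now. The seller offers 80.04 and keeps 120 − 80.04 = 39.96.
So by rejecting in round 1, the seller gets 39.96 next round, worth 0.6 × 39.96 = 23.976 now.
Offer 17 < 23.976, so the seller rejects.

Reject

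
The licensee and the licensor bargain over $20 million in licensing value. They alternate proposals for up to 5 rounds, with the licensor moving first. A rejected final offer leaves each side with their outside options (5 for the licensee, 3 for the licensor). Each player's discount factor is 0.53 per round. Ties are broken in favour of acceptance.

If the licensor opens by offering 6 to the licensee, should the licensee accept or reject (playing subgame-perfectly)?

Work out the licensee's continuation value if the offer is rejected.
Round 5 (the licensor proposes): the licensee gets 5 if talks fail, so the licensor offers 5 and keeps 15.
Round 4 (the licensee proposes): the licensor can get 15 next round, worth 0.53 × 15 = 7.95 now; the licensee offers that and keeps 12.05.
Round 3 (the licensor proposes): the licensee can get 12.05 next round, worth 0.53 × 12.05 = 6.3865 now. The licensor offers 6.3865 and keeps 20 − 6.3865 = 13.6135.
Round 2 (the licensee proposes): the licensor can get 13.6135 next round, worth 0.53 × 13.6135 = 7.215155 now, so the licensee offers 7.215155, keeping 12.784845.
So by rejecting in round 1, the licensee gets 12.784845 next round, worth 0.53 × 12.784845 = 6.77596785 now.
Offer 6 < 6.77596785, so the licensee rejects.

Reject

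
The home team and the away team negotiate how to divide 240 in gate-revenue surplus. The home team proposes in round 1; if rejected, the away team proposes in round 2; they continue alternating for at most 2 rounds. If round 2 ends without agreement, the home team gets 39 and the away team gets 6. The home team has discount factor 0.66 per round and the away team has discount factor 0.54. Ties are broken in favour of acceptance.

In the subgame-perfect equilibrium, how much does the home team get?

By backward induction:
Round 2 (the away team proposes): the home team gets 39 if talks fail, so the away team offers 39 and keeps 201.
Round 1 (the home team proposes): the away team can get 201 next round, worth 0.54 × 201 = 108.54 now, so the home team offers 108.54, keeping 131.46.

131.46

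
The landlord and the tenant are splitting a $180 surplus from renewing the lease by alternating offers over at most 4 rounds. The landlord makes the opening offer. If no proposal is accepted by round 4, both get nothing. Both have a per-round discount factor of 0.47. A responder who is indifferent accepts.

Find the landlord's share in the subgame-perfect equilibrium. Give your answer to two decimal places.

Round 4 (the tenant proposes): the landlord will accept anything ≥ 0, so the tenant offers 0 and keeps 180.
Round 3 (the landlord proposes): the tenant can get 180 next round, worth 0.47 × 180 = 84.6 now; the landlord offers that and keeps 95.4.
Round 2 (the tenant proposes): the landlord can get 95.4 next round, worth 0.47 × 95.4 = 44.838 now. The tenant offers 44.838 and keeps 180 − 44.838 = 135.162.
Round 1 (the landlord proposes): the tenant can get 135.162 next round, worth 0.47 × 135.162 = 63.52614 now, so the landlord offers 63.52614, keeping 116.47386.

116.47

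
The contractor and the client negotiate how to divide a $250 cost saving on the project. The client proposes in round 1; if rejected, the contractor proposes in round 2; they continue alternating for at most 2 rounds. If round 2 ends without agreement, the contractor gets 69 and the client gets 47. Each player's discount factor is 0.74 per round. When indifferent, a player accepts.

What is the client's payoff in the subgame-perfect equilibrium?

Solve by backward induction from round 2.
Round 2 (the contractor proposes): the client gets 47 if talks fail, so the contractor offers 47 and keeps 203.
Round 1 (the client proposes): the contractor can get 203 next round, worth 0.74 × 203 = 150.22 now; the client offers that and keeps 99.78.

99.78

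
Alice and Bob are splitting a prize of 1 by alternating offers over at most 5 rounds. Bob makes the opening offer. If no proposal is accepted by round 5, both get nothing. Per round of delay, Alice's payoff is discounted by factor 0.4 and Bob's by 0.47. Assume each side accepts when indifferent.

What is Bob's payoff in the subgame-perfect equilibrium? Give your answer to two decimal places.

Round 5 (Bob proposes): Alice will accept anything ≥ 0, so Bob offers 0 and keeps 1.
Round 4 (Alice proposes): Bob can get 1 next round, worth 0.47 × 1 = 0.47 now; Alice offers that and keeps 0.53.
Round 3 (Bob proposes): Alice can get 0.53 next round, worth 0.4 × 0.53 = 0.212 now. Bob offers 0.212 and keeps 1 − 0.212 = 0.788.
Round 2 (Alice proposes): Bob can get 0.788 next round, worth 0.47 × 0.788 = 0.37036 now; Alice offers that and keeps 0.62964.
Round 1 (Bob proposes): Alice can get 0.62964 next round, worth 0.4 × 0.62964 = 0.251856 now, so Bob offers 0.251856, keeping 0.748144.

0.75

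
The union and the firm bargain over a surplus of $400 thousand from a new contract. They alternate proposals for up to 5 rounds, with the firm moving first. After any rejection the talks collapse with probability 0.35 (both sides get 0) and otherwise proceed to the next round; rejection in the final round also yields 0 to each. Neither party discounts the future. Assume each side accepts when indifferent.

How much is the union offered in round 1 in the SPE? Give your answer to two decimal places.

129.45

By backward induction:
Round 5 (the firm proposes): rejection yields 0 for the union; the firm offers 0 and keeps 400.
Round 4 (the union proposes): rejecting gives the firm an expected 0.65 × 400 = 260. The union offers 260 and keeps 400 − 260 = 140.
Round 3 (the firm proposes): rejecting gives the union an expected 0.65 × 140 = 91; the firm offers that and keeps 309.
Round 2 (the union proposes): rejecting gives the firm an expected 0.65 × 309 = 200.85; the union offers that and keeps 199.15.
Round 1 (the firm proposes): rejecting gives the union an expected 0.65 × 199.15 = 129.4475. The firm offers 129.4475 and keeps 400 − 129.4475 = 270.5525.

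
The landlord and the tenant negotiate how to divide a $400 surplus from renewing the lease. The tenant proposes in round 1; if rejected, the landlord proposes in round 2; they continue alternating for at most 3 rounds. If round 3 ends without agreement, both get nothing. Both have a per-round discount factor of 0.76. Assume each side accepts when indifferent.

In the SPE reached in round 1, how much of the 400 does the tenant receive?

327.04

Work backward from the last round.
Round 3 (the tenant proposes): the landlord will accept anything ≥ 0, so the tenant offers 0 and keeps 400.
Round 2 (the landlord proposes): the tenant can get 400 next round, worth 0.76 × 400 = 304 now. The landlord offers 304 and keeps 400 − 304 = 96.
Round 1 (the tenant proposes): the landlord can get 96 next round, worth 0.76 × 96 = 72.96 now, so the tenant offers 72.96, keeping 327.04.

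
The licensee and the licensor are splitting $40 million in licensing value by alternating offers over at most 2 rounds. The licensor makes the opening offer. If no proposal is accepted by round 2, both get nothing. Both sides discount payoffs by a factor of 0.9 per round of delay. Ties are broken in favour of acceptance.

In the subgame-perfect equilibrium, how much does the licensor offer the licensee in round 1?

36

Round 2 (the licensee proposes): the licensor will accept anything ≥ 0, so the licensee offers 0 and keeps 40.
Round 1 (the licensor proposes): the licensee can get 40 next round, worth 0.9 × 40 = 36 now. The licensor offers 36 and keeps 40 − 36 = 4.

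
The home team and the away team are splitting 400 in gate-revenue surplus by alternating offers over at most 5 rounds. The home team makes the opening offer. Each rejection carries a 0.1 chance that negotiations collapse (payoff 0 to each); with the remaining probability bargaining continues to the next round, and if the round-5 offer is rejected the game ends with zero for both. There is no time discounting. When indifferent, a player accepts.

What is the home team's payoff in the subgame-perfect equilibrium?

334.84

By backward induction:
Round 5 (the home team proposes): the away team will accept anything ≥ 0, so the home team offers 0 and keeps 400.
Round 4 (the away team proposes): rejecting gives the home team an expected 0.9 × 400 = 360; the away team offers that and keeps 40.
Round 3 (the home team proposes): rejecting gives the away team an expected 0.9 × 40 = 36. The home team offers 36 and keeps 400 − 36 = 364.
Round 2 (the away team proposes): rejecting gives the home team an expected 0.9 × 364 = 327.6, so the away team offers 327.6, keeping 72.4.
Round 1 (the home team proposes): rejecting gives the away team an expected 0.9 × 72.4 = 65.16. The home team offers 65.16 and keeps 400 − 65.16 = 334.84.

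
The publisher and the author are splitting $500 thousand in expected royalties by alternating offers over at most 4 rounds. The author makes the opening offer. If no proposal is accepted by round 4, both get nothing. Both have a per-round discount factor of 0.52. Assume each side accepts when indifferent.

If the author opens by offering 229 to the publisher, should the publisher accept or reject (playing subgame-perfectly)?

Accept

Round 4 (the publisher proposes): rejection yields 0 for the author; the publisher offers 0 and keeps 500.
Round 3 (the author proposes): the publisher can get 500 next round, worth 0.52 × 500 = 260 now, so the author offers 260, keeping 240.
Round 2 (the publisher proposes): the author can get 240 next round, worth 0.52 × 240 = 124.8 now, so the publisher offers 124.8, keeping 375.2.
So by rejecting in round 1, the publisher gets 375.2 next round, worth 0.52 × 375.2 = 195.104 now.
Offer 229 ≥ 195.104, so the publisher accepts.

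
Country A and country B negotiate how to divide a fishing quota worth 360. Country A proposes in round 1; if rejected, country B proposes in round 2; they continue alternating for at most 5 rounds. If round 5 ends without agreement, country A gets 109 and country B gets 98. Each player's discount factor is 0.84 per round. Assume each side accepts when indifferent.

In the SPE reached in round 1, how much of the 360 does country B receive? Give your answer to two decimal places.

131.32

Round 5 (country A proposes): country B gets 98 if talks fail, so country A offers 98 and keeps 262.
Round 4 (country B proposes): country A can get 262 next round, worth 0.84 × 262 = 220.08 now, so country B offers 220.08, keeping 139.92.
Round 3 (country A proposes): country B can get 139.92 next round, worth 0.84 × 139.92 = 117.5328 now. Country A offers 117.5328 and keeps 360 − 117.5328 = 242.4672.
Round 2 (country B proposes): country A can get 242.4672 next round, worth 0.84 × 242.4672 = 203.672448 now; country B offers that and keeps 156.327552.
Round 1 (country A proposes): country B can get 156.327552 next round, worth 0.84 × 156.327552 = 131.31514368 now; country A offers that and keeps 228.68485632.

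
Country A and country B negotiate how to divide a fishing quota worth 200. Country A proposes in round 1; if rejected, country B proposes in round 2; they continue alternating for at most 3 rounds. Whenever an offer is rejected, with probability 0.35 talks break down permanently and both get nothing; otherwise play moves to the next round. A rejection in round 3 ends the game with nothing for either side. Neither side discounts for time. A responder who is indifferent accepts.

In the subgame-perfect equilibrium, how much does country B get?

Round 3 (country A proposes): rejection yields 0 for country B; country A offers 0 and keeps 200.
Round 2 (country B proposes): rejecting gives country A an expected 0.65 × 200 = 130; country B offers that and keeps 70.
Round 1 (country A proposes): rejecting gives country B an expected 0.65 × 70 = 45.5; country A offers that and keeps 154.5.

45.5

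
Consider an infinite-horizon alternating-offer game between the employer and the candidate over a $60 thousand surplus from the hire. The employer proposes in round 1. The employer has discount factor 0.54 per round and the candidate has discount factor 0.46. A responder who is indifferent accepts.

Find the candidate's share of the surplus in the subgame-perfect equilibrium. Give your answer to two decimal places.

16.89

Let x be the employer's share when the employer proposes and y be the candidate's share when the candidate proposes.
The candidate accepts iff offered ≥ 0.46·y, so x = 60 − 0.46y. Symmetrically y = 60 − 0.54x.
Substituting: x = 60 − 0.46(60 − 0.54x), giving x(1 − 0.54·0.46) = 60(1 − 0.46).
So x = 60 × 0.54 / 0.7516 ≈ 43.1080, and the candidate receives 60 − x ≈ 16.8920.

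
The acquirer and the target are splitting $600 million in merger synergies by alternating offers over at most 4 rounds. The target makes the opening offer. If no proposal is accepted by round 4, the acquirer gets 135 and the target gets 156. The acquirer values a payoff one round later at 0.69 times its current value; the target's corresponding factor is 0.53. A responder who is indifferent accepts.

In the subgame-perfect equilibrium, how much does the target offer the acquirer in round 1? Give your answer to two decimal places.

306.62

By backward induction:
Round 4 (the acquirer proposes): the target gets 156 if talks fail, so the acquirer offers 156 and keeps 444.
Round 3 (the target proposes): the acquirer can get 444 next round, worth 0.69 × 444 = 306.36 now. The target offers 306.36 and keeps 600 − 306.36 = 293.64.
Round 2 (the acquirer proposes): the target can get 293.64 next round, worth 0.53 × 293.64 = 155.6292 now; the acquirer offers that and keeps 444.3708.
Round 1 (the target proposes): the acquirer can get 444.3708 next round, worth 0.69 × 444.3708 = 306.615852 now; the target offers that and keeps 293.384148.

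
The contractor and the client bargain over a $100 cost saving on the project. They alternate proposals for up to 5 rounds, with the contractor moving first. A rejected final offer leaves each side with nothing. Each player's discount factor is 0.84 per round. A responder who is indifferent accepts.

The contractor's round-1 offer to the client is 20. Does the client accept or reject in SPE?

Round 5 (the contractor proposes): rejection yields 0 for the client; the contractor offers 0 and keeps 100.
Round 4 (the client proposes): the contractor can get 100 next round, worth 0.84 × 100 = 84 now; the client offers that and keeps 16.
Round 3 (the contractor proposes): the client can get 16 next round, worth 0.84 × 16 = 13.44 now, so the contractor offers 13.44, keeping 86.56.
Round 2 (the client proposes): the contractor can get 86.56 next round, worth 0.84 × 86.56 = 72.7104 now, so the client offers 72.7104, keeping 27.2896.
So by rejecting in round 1, the client gets 27.2896 next round, worth 0.84 × 27.2896 = 22.923264 now.
Offer 20 < 22.923264, so the client rejects.

Reject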